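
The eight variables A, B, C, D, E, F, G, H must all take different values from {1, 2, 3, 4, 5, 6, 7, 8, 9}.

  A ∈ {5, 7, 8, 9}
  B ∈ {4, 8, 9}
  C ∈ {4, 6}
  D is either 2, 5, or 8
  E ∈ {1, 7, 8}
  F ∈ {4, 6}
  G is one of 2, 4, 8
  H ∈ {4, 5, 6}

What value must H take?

5

The 8 variables draw from only 8 values {1, 2, 4, 5, 6, 7, 8, 9}, so each is used; only E can be 1, hence E = 1.
The 7 still-open variables together cover exactly {2, 4, 5, 6, 7, 8, 9} — 7 values for 7 variables — and 7 appears only in A's list, so A = 7.
The 6 still-open variables together cover exactly {2, 4, 5, 6, 8, 9} — 6 values for 6 variables — and 9 appears only in B's list, so B = 9.
C and F share exactly the 2 values {4, 6}; by pigeonhole those values go to them, so strike 4, 6 from G, H.
So H = 5.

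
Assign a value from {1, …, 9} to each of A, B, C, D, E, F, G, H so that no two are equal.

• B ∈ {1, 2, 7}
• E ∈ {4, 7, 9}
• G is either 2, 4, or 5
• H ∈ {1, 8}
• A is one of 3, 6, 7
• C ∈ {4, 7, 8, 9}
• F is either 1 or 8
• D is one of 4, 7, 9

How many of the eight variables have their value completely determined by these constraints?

2

F and H share exactly the 2 values {1, 8}; by pigeonhole those values go to them, so strike 1, 8 from B, C.
C, D, E share exactly the 3 values {4, 7, 9}; by pigeonhole those values go to them, so strike 4, 7, 9 from A, B, G.
B must be 2 (only option left). Eliminate 2 elsewhere: G.
G must be 5 (only option left).
Determined: B=2, G=5. The other variables each still have more than one consistent value. That makes 2.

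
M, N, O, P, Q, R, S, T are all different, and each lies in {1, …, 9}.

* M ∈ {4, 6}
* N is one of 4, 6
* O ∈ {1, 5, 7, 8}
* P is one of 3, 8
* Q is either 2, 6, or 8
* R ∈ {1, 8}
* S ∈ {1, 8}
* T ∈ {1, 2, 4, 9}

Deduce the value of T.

9

The 2 variables M and N are confined to {4, 6}, which locks those values in; drop them from Q, T.
R and S between them cover only {1, 8} — a naked pair. Remove those values from O, P, Q, T.
P must be 3 (only option left).
Q's domain is down to {2}, so Q = 2. So T can't be 2.
So T = 9.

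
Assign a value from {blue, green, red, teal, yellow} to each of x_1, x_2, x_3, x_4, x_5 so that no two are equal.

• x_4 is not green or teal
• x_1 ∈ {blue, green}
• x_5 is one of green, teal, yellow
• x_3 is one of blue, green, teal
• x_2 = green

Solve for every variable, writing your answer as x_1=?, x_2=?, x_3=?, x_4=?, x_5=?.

x_2 has just one choice, so x_2 = green. Strike green from x_1, x_3, x_5.
x_1's domain is down to {blue}, so x_1 = blue. So x_3, x_4 can't be blue.
That leaves x_3 = teal. Remove teal from x_5.
That leaves x_5 = yellow. Remove yellow from x_4.
x_4 must be red (only option left).

x_1=blue, x_2=green, x_3=teal, x_4=red, x_5=yellow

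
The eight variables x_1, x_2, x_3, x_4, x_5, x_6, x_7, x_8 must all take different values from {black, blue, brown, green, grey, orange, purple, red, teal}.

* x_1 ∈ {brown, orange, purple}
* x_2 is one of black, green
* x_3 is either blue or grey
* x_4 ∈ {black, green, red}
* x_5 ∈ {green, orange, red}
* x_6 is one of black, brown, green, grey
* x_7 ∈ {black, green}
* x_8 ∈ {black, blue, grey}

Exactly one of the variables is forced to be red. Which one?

Among the 8 variables, purple fits only x_1 (and all 8 values in {black, blue, brown, green, grey, orange, purple, red} must be used), so x_1 = purple.
The 7 still-open variables draw from only 7 values {black, blue, brown, green, grey, orange, red}, so each is used; only x_6 can be brown, hence x_6 = brown.
Among the 6 still-open variables, orange fits only x_5 (and all 6 values in {black, blue, green, grey, orange, red} must be used), so x_5 = orange.
Among the 5 still-open variables, red fits only x_4 (and all 5 values in {black, blue, green, grey, red} must be used), so x_4 = red.

x_4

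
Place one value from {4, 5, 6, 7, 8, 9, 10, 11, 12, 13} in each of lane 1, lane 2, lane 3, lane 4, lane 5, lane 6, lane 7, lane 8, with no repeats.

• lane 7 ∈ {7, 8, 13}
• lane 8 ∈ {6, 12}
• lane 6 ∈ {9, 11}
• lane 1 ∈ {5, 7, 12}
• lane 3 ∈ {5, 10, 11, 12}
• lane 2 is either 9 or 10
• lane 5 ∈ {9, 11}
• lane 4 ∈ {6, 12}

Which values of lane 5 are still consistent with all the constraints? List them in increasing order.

9, 11

lane 4 and lane 8 share exactly the 2 values {6, 12}; by pigeonhole those values go to them, so strike 6, 12 from lane 1, lane 3.
lane 5 and lane 6 between them cover only {9, 11} — a naked pair. Remove those values from lane 2, lane 3.
lane 2 has just one choice, so lane 2 = 10. So lane 3 can't be 10.
lane 3's domain is down to {5}, so lane 3 = 5. Eliminate 5 elsewhere: lane 1.
lane 1 has just one choice, so lane 1 = 7. Strike 7 from lane 7.
No further eliminations apply; lane 5 can still be any of 9, 11.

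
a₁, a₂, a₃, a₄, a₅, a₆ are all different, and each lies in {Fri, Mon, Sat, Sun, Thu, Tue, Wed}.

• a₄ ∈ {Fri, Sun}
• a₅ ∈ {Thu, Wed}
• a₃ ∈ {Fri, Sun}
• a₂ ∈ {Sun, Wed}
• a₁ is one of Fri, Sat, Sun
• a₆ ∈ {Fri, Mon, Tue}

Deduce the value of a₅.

a₃ and a₄ between them cover only {Fri, Sun} — a naked pair. Remove those values from a₁, a₂, a₆.
a₁'s domain is down to {Sat}, so a₁ = Sat.
a₂ must be Wed (only option left). Remove Wed from a₅.
So a₅ = Thu.

Thu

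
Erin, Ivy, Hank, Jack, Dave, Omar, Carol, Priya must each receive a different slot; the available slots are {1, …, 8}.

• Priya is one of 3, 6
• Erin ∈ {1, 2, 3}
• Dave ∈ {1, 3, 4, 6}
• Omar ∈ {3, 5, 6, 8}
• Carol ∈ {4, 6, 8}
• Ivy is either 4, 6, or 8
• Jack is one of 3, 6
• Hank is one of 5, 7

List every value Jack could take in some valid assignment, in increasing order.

3, 6

The 8 variables together cover exactly {1, 2, 3, 4, 5, 6, 7, 8} — 8 values for 8 variables — and 2 appears only in Erin's list, so Erin = 2.
The 7 still-open variables together cover exactly {1, 3, 4, 5, 6, 7, 8} — 7 values for 7 variables — and 1 appears only in Dave's list, so Dave = 1.
Among the 6 still-open variables, 7 fits only Hank (and all 6 values in {3, 4, 5, 6, 7, 8} must be used), so Hank = 7.
Among the 5 still-open variables, 5 fits only Omar (and all 5 values in {3, 4, 5, 6, 8} must be used), so Omar = 5.
Jack and Priya share exactly the 2 values {3, 6}; by pigeonhole those values go to them, so strike 3, 6 from Ivy, Carol.
No further eliminations apply; Jack can still be any of 3, 6.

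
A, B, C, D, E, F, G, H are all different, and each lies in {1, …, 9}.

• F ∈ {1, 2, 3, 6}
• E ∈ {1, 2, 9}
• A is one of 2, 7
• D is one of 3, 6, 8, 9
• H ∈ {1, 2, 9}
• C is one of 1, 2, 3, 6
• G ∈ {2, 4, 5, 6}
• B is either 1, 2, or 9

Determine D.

8

B, E, H between them cover only {1, 2, 9} — a naked triple. Remove those values from A, C, D, F, G.
A must be 7 (only option left).
C and F between them cover only {3, 6} — a naked pair. Remove those values from D, G.
So D = 8.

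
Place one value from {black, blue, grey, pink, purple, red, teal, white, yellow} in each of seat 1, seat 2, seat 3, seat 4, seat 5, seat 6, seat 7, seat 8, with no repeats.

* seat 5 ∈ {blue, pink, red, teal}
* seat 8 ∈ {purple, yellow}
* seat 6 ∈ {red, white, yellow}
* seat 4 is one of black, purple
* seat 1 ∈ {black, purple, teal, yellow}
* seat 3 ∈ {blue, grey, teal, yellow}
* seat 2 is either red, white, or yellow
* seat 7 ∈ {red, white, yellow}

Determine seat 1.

teal

seat 2, seat 6, seat 7 share exactly the 3 values {red, white, yellow}; by pigeonhole those values go to them, so strike red, white, yellow from seat 1, seat 3, seat 5, seat 8.
seat 8 must be purple (only option left). So seat 1, seat 4 can't be purple.
seat 4 must be black (only option left). Remove black from seat 1.
So seat 1 = teal.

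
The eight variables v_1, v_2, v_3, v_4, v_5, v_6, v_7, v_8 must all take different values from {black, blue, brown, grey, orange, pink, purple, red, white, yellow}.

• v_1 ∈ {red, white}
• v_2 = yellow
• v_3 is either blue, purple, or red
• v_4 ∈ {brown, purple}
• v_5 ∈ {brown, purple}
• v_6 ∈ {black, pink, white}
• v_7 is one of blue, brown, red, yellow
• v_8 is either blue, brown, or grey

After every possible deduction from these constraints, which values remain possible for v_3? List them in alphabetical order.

blue, red

v_2's domain is down to {yellow}, so v_2 = yellow. Remove yellow from v_7.
The 2 variables v_4 and v_5 are confined to {brown, purple}, which locks those values in; drop them from v_3, v_7, v_8.
v_3 and v_7 between them cover only {blue, red} — a naked pair. Remove those values from v_1, v_8.
v_1 has just one choice, so v_1 = white. Eliminate white elsewhere: v_6.
v_8 must be grey (only option left).
No further eliminations apply; v_3 can still be any of blue, red.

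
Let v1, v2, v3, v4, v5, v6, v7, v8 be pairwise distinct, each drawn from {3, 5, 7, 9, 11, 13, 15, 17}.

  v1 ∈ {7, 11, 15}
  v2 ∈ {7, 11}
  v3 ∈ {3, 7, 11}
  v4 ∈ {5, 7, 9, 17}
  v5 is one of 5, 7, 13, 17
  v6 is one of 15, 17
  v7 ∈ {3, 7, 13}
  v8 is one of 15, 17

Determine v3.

The 8 variables draw from only 8 values {3, 5, 7, 9, 11, 13, 15, 17}, so each is used; only v4 can be 9, hence v4 = 9.
The 7 still-open variables together cover exactly {3, 5, 7, 11, 13, 15, 17} — 7 values for 7 variables — and 5 appears only in v5's list, so v5 = 5.
Among the 6 still-open variables, 13 fits only v7 (and all 6 values in {3, 7, 11, 13, 15, 17} must be used), so v7 = 13.
Among the 5 still-open variables, 3 fits only v3 (and all 5 values in {3, 7, 11, 15, 17} must be used), so v3 = 3.

3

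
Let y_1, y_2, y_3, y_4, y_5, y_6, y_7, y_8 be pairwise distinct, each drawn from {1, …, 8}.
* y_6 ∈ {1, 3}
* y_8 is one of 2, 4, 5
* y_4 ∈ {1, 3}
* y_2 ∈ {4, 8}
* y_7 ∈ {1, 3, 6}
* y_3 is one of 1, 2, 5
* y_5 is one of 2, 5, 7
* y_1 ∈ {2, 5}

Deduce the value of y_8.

The 8 variables together cover exactly {1, 2, 3, 4, 5, 6, 7, 8} — 8 values for 8 variables — and 6 appears only in y_7's list, so y_7 = 6.
The 7 still-open variables together cover exactly {1, 2, 3, 4, 5, 7, 8} — 7 values for 7 variables — and 7 appears only in y_5's list, so y_5 = 7.
The 6 still-open variables together cover exactly {1, 2, 3, 4, 5, 8} — 6 values for 6 variables — and 8 appears only in y_2's list, so y_2 = 8.
The 5 still-open variables draw from only 5 values {1, 2, 3, 4, 5}, so each is used; only y_8 can be 4, hence y_8 = 4.

4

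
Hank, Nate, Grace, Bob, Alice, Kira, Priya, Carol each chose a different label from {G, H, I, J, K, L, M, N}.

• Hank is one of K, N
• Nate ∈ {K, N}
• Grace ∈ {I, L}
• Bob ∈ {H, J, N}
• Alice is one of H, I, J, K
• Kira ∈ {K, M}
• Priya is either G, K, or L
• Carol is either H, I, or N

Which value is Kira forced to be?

The 8 variables together cover exactly {G, H, I, J, K, L, M, N} — 8 values for 8 variables — and G appears only in Priya's list, so Priya = G.
The 7 still-open variables draw from only 7 values {H, I, J, K, L, M, N}, so each is used; only Grace can be L, hence Grace = L.
The 6 still-open variables draw from only 6 values {H, I, J, K, M, N}, so each is used; only Kira can be M, hence Kira = M.

M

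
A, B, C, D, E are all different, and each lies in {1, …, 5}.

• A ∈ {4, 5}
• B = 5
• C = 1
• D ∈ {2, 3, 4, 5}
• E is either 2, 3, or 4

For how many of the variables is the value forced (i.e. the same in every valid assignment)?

3

B must be 5 (only option left). So A, D can't be 5.
C must be 1 (only option left).
A's domain is down to {4}, so A = 4. Remove 4 from D, E.
Determined: A=4, B=5, C=1. The other variables each still have more than one consistent value. That makes 3.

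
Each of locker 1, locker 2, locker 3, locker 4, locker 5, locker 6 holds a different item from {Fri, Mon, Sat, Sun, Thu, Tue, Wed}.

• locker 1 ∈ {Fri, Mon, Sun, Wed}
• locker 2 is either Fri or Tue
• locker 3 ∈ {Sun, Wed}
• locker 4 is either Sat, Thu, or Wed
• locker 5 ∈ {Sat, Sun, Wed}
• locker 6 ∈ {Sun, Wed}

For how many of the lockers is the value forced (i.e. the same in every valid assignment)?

locker 3 and locker 6 share exactly the 2 values {Sun, Wed}; by pigeonhole those values go to them, so strike Sun, Wed from locker 1, locker 4, locker 5.
locker 5 has just one choice, so locker 5 = Sat. So locker 4 can't be Sat.
locker 4 must be Thu (only option left).
Determined: locker 4=Thu, locker 5=Sat. The other lockers each still have more than one consistent value. That makes 2.

2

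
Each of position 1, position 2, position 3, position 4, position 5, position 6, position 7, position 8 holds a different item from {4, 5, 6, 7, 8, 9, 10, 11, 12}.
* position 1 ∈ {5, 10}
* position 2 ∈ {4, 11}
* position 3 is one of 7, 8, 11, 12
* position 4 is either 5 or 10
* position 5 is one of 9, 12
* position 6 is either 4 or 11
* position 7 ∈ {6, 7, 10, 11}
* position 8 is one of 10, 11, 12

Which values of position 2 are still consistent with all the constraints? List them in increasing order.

position 1 and position 4 share exactly the 2 values {5, 10}; by pigeonhole those values go to them, so strike 5, 10 from position 7, position 8.
position 2 and position 6 share exactly the 2 values {4, 11}; by pigeonhole those values go to them, so strike 4, 11 from position 3, position 7, position 8.
position 8 has just one choice, so position 8 = 12. Remove 12 from position 3, position 5.
position 5 has just one choice, so position 5 = 9.
No further eliminations apply; position 2 can still be any of 4, 11.

4, 11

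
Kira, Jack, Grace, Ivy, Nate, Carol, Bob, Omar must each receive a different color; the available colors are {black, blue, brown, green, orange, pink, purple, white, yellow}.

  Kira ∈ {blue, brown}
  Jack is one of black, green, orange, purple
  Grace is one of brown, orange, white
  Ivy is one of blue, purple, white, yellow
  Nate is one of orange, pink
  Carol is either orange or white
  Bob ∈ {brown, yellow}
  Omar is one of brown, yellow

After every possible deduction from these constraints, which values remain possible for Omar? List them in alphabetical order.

Bob and Omar between them cover only {brown, yellow} — a naked pair. Remove those values from Kira, Grace, Ivy.
Kira's domain is down to {blue}, so Kira = blue. Eliminate blue elsewhere: Ivy.
Grace and Carol between them cover only {orange, white} — a naked pair. Remove those values from Jack, Ivy, Nate.
That leaves Ivy = purple. Remove purple from Jack.
Nate has just one choice, so Nate = pink.
No further eliminations apply; Omar can still be any of brown, yellow.

brown, yellow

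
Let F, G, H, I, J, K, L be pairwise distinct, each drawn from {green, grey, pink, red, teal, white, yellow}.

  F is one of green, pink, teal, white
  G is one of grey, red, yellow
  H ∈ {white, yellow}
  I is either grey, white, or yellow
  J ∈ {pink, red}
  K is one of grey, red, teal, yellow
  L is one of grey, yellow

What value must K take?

The 7 variables together cover exactly {green, grey, pink, red, teal, white, yellow} — 7 values for 7 variables — and green appears only in F's list, so F = green.
The 6 still-open variables draw from only 6 values {grey, pink, red, teal, white, yellow}, so each is used; only J can be pink, hence J = pink.
The 5 still-open variables together cover exactly {grey, red, teal, white, yellow} — 5 values for 5 variables — and teal appears only in K's list, so K = teal.

teal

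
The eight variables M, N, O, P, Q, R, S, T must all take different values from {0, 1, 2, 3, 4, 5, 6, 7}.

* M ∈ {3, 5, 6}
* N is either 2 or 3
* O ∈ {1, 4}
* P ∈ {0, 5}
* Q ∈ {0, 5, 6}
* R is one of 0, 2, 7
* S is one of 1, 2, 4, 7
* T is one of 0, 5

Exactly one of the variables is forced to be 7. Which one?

The 2 variables P and T are confined to {0, 5}, which locks those values in; drop them from M, Q, R.
Q's domain is down to {6}, so Q = 6. Eliminate 6 elsewhere: M.
M's domain is down to {3}, so M = 3. Remove 3 from N.
N has just one choice, so N = 2. Remove 2 from R, S.
So 7 goes to R.

R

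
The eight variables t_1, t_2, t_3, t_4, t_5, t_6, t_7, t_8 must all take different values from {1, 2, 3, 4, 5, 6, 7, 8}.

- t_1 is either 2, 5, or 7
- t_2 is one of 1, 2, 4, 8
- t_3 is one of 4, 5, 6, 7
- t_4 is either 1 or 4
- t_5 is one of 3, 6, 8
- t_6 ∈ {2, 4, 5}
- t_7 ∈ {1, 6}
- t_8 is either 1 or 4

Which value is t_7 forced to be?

6

Among the 8 variables, 3 fits only t_5 (and all 8 values in {1, 2, 3, 4, 5, 6, 7, 8} must be used), so t_5 = 3.
Among the 7 still-open variables, 8 fits only t_2 (and all 7 values in {1, 2, 4, 5, 6, 7, 8} must be used), so t_2 = 8.
The 2 variables t_4 and t_8 are confined to {1, 4}, which locks those values in; drop them from t_3, t_6, t_7.
So t_7 = 6.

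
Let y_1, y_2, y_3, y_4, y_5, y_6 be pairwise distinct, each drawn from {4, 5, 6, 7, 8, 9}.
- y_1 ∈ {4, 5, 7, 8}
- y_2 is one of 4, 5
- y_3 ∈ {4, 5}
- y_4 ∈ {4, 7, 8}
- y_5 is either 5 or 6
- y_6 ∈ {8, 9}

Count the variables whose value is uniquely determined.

2

The 6 variables draw from only 6 values {4, 5, 6, 7, 8, 9}, so each is used; only y_5 can be 6, hence y_5 = 6.
The 5 still-open variables together cover exactly {4, 5, 7, 8, 9} — 5 values for 5 variables — and 9 appears only in y_6's list, so y_6 = 9.
The 2 variables y_2 and y_3 are confined to {4, 5}, which locks those values in; drop them from y_1, y_4.
Determined: y_5=6, y_6=9. The other variables each still have more than one consistent value. That makes 2.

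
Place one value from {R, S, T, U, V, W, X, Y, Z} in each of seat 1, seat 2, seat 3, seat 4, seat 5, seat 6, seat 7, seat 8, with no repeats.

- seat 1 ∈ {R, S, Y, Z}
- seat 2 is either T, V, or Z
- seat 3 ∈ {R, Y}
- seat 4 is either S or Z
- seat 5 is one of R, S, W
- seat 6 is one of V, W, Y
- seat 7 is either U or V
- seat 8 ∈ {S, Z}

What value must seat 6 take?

V

The 8 variables together cover exactly {R, S, T, U, V, W, Y, Z} — 8 values for 8 variables — and T appears only in seat 2's list, so seat 2 = T.
The 7 still-open variables draw from only 7 values {R, S, U, V, W, Y, Z}, so each is used; only seat 7 can be U, hence seat 7 = U.
The 6 still-open variables together cover exactly {R, S, V, W, Y, Z} — 6 values for 6 variables — and V appears only in seat 6's list, so seat 6 = V.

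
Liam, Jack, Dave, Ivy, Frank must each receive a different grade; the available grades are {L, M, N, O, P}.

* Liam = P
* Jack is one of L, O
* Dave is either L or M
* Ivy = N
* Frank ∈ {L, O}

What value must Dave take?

Liam has just one choice, so Liam = P.
Ivy has just one choice, so Ivy = N.
The 3 still-open variables together cover exactly {L, M, O} — 3 values for 3 variables — and M appears only in Dave's list, so Dave = M.

M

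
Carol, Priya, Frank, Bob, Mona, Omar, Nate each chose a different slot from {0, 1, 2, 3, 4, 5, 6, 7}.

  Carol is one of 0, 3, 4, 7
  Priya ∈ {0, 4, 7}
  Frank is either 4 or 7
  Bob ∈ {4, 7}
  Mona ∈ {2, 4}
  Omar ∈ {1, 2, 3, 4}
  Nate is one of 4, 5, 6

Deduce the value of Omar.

Frank and Bob share exactly the 2 values {4, 7}; by pigeonhole those values go to them, so strike 4, 7 from Carol, Priya, Mona, Omar, Nate.
That leaves Priya = 0. Remove 0 from Carol.
Mona has just one choice, so Mona = 2. So Omar can't be 2.
That leaves Carol = 3. Remove 3 from Omar.
So Omar = 1.

1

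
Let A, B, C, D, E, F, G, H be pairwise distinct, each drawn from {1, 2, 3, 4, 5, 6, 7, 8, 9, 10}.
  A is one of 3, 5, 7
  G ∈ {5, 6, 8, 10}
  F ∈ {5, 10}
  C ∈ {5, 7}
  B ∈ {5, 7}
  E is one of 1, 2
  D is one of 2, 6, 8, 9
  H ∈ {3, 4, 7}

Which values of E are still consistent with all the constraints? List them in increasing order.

B and C between them cover only {5, 7} — a naked pair. Remove those values from A, F, G, H.
That leaves A = 3. So H can't be 3.
F's domain is down to {10}, so F = 10. Eliminate 10 elsewhere: G.
H's domain is down to {4}, so H = 4.
No further eliminations apply; E can still be any of 1, 2.

1, 2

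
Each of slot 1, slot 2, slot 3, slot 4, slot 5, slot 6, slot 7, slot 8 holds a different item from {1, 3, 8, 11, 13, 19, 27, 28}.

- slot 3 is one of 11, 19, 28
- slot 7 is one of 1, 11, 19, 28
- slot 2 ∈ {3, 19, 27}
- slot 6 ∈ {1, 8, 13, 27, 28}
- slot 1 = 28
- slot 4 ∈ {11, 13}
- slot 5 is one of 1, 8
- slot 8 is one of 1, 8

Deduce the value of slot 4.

13

slot 1's domain is down to {28}, so slot 1 = 28. Remove 28 from slot 3, slot 6, slot 7.
The 7 still-open variables together cover exactly {1, 3, 8, 11, 13, 19, 27} — 7 values for 7 variables — and 3 appears only in slot 2's list, so slot 2 = 3.
The 6 still-open variables draw from only 6 values {1, 8, 11, 13, 19, 27}, so each is used; only slot 6 can be 27, hence slot 6 = 27.
Among the 5 still-open variables, 13 fits only slot 4 (and all 5 values in {1, 8, 11, 13, 19} must be used), so slot 4 = 13.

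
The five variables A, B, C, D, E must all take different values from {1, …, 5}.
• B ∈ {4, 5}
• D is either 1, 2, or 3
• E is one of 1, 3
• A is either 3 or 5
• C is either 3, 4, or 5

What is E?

The 5 variables together cover exactly {1, 2, 3, 4, 5} — 5 values for 5 variables — and 2 appears only in D's list, so D = 2.
The 4 still-open variables draw from only 4 values {1, 3, 4, 5}, so each is used; only E can be 1, hence E = 1.

1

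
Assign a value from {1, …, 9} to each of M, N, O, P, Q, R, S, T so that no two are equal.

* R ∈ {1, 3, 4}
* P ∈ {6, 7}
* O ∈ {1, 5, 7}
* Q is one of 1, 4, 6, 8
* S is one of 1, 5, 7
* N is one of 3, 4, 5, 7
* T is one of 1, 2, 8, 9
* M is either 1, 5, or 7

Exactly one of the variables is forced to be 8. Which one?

M, O, S between them cover only {1, 5, 7} — a naked triple. Remove those values from N, P, Q, R, T.
P's domain is down to {6}, so P = 6. Eliminate 6 elsewhere: Q.
The 2 variables N and R are confined to {3, 4}, which locks those values in; drop them from Q.
So 8 goes to Q.

Q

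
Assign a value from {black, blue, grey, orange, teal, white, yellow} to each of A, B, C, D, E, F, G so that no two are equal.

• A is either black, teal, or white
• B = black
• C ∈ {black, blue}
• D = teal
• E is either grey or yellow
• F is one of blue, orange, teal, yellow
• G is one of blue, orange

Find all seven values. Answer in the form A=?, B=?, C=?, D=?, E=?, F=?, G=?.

B must be black (only option left). Strike black from A, C.
C has just one choice, so C = blue. Remove blue from F, G.
That leaves D = teal. Strike teal from A, F.
G has just one choice, so G = orange. Remove orange from F.
A has just one choice, so A = white.
That leaves F = yellow. Eliminate yellow elsewhere: E.
E has just one choice, so E = grey.

A=white, B=black, C=blue, D=teal, E=grey, F=yellow, G=orange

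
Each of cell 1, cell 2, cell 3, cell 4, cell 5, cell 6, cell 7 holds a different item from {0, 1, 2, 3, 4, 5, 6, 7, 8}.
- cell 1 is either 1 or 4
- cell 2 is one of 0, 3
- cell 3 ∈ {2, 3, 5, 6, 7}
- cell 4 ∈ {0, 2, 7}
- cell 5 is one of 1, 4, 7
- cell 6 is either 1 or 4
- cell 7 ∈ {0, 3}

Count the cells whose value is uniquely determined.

2

cell 1 and cell 6 share exactly the 2 values {1, 4}; by pigeonhole those values go to them, so strike 1, 4 from cell 5.
cell 5 has just one choice, so cell 5 = 7. Eliminate 7 elsewhere: cell 3, cell 4.
The 2 variables cell 2 and cell 7 are confined to {0, 3}, which locks those values in; drop them from cell 3, cell 4.
cell 4's domain is down to {2}, so cell 4 = 2. So cell 3 can't be 2.
Determined: cell 4=2, cell 5=7. The other cells each still have more than one consistent value. That makes 2.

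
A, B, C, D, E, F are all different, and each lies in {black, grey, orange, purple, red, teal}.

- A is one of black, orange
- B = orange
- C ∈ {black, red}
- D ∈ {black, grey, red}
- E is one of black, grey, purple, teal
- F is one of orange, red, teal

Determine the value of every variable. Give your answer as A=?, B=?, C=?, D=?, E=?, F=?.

A=black, B=orange, C=red, D=grey, E=purple, F=teal

B must be orange (only option left). Strike orange from A, F.
A must be black (only option left). Eliminate black elsewhere: C, D, E.
That leaves C = red. So D, F can't be red.
D's domain is down to {grey}, so D = grey. Remove grey from E.
F has just one choice, so F = teal. Remove teal from E.
E must be purple (only option left).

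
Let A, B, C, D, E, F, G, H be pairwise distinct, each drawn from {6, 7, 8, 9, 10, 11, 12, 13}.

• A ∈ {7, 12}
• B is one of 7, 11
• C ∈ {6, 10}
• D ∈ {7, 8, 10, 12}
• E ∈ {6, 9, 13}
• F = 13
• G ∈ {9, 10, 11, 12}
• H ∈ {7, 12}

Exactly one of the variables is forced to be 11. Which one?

B

F has just one choice, so F = 13. Strike 13 from E.
The 7 still-open variables together cover exactly {6, 7, 8, 9, 10, 11, 12} — 7 values for 7 variables — and 8 appears only in D's list, so D = 8.
A and H between them cover only {7, 12} — a naked pair. Remove those values from B, G.
So 11 goes to B.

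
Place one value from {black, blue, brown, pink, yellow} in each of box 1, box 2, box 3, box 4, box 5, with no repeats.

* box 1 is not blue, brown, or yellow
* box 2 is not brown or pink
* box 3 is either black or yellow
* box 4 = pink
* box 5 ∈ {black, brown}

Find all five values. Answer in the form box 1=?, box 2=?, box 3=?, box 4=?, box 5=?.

box 4's domain is down to {pink}, so box 4 = pink. Remove pink from box 1.
box 1 has just one choice, so box 1 = black. So box 2, box 3, box 5 can't be black.
box 3's domain is down to {yellow}, so box 3 = yellow. Remove yellow from box 2.
box 5 has just one choice, so box 5 = brown.
box 2's domain is down to {blue}, so box 2 = blue.

box 1=black, box 2=blue, box 3=yellow, box 4=pink, box 5=brown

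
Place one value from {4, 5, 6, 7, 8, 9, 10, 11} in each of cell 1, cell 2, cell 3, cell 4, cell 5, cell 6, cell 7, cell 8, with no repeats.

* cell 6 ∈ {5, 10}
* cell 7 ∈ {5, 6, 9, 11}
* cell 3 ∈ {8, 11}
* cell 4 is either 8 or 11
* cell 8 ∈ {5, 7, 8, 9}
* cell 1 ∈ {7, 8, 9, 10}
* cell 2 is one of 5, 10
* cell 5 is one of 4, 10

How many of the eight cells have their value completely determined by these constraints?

2

The 8 variables draw from only 8 values {4, 5, 6, 7, 8, 9, 10, 11}, so each is used; only cell 5 can be 4, hence cell 5 = 4.
The 7 still-open variables draw from only 7 values {5, 6, 7, 8, 9, 10, 11}, so each is used; only cell 7 can be 6, hence cell 7 = 6.
cell 2 and cell 6 between them cover only {5, 10} — a naked pair. Remove those values from cell 1, cell 8.
cell 3 and cell 4 share exactly the 2 values {8, 11}; by pigeonhole those values go to them, so strike 8, 11 from cell 1, cell 8.
Determined: cell 5=4, cell 7=6. The other cells each still have more than one consistent value. That makes 2.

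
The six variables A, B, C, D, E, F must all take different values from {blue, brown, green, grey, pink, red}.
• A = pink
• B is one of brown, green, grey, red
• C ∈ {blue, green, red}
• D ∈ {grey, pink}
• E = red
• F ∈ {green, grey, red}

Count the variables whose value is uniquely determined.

6

A's domain is down to {pink}, so A = pink. Remove pink from D.
That leaves D = grey. Remove grey from B, F.
E has just one choice, so E = red. Remove red from B, C, F.
F must be green (only option left). Eliminate green elsewhere: B, C.
B's domain is down to {brown}, so B = brown.
C must be blue (only option left).
Every variable is fixed: A=pink, B=brown, C=blue, D=grey, E=red, F=green. That makes 6.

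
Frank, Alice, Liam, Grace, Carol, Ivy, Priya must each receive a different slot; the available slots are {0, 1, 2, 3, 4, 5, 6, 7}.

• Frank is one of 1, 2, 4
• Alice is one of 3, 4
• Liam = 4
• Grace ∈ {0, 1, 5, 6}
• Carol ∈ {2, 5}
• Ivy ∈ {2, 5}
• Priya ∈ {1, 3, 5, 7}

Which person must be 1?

Frank

Liam has just one choice, so Liam = 4. Remove 4 from Frank, Alice.
Alice has just one choice, so Alice = 3. Eliminate 3 elsewhere: Priya.
Carol and Ivy share exactly the 2 values {2, 5}; by pigeonhole those values go to them, so strike 2, 5 from Frank, Grace, Priya.
So 1 goes to Frank.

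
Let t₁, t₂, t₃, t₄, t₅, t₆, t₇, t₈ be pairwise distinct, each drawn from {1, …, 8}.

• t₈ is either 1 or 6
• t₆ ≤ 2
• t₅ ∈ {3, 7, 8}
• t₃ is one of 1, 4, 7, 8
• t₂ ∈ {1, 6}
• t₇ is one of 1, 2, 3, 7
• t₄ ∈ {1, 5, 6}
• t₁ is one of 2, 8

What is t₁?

Among the 8 variables, 4 fits only t₃ (and all 8 values in {1, 2, 3, 4, 5, 6, 7, 8} must be used), so t₃ = 4.
The 7 still-open variables together cover exactly {1, 2, 3, 5, 6, 7, 8} — 7 values for 7 variables — and 5 appears only in t₄'s list, so t₄ = 5.
The 2 variables t₂ and t₈ are confined to {1, 6}, which locks those values in; drop them from t₆, t₇.
t₆ has just one choice, so t₆ = 2. So t₁, t₇ can't be 2.
So t₁ = 8.

8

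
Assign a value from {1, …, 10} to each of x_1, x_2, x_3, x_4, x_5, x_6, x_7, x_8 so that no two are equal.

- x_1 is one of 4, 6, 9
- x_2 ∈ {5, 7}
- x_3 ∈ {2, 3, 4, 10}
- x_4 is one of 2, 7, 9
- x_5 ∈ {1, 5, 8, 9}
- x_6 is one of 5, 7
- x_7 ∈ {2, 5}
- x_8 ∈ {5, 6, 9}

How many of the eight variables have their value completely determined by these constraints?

x_2 and x_6 share exactly the 2 values {5, 7}; by pigeonhole those values go to them, so strike 5, 7 from x_4, x_5, x_7, x_8.
x_7 must be 2 (only option left). So x_3, x_4 can't be 2.
x_4 must be 9 (only option left). Remove 9 from x_1, x_5, x_8.
x_8 has just one choice, so x_8 = 6. Remove 6 from x_1.
x_1's domain is down to {4}, so x_1 = 4. Eliminate 4 elsewhere: x_3.
Determined: x_1=4, x_4=9, x_7=2, x_8=6. The other variables each still have more than one consistent value. That makes 4.

4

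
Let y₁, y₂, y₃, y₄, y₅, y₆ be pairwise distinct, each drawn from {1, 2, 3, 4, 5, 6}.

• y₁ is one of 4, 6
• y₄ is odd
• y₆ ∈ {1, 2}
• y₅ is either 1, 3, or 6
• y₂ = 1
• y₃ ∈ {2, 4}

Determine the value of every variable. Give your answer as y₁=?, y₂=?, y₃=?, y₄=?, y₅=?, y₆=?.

y₂ has just one choice, so y₂ = 1. Eliminate 1 elsewhere: y₄, y₅, y₆.
y₆'s domain is down to {2}, so y₆ = 2. Strike 2 from y₃.
y₃ must be 4 (only option left). Strike 4 from y₁.
y₁'s domain is down to {6}, so y₁ = 6. Strike 6 from y₅.
y₅ has just one choice, so y₅ = 3. Eliminate 3 elsewhere: y₄.
y₄ has just one choice, so y₄ = 5.

y₁=6, y₂=1, y₃=4, y₄=5, y₅=3, y₆=2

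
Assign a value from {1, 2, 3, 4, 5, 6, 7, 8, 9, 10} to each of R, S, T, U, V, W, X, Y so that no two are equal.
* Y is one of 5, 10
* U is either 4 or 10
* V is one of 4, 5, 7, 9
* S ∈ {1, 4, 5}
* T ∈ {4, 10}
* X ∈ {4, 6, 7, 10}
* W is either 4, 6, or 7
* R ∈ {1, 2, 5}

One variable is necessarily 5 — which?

Y

The 8 variables draw from only 8 values {1, 2, 4, 5, 6, 7, 9, 10}, so each is used; only R can be 2, hence R = 2.
The 7 still-open variables together cover exactly {1, 4, 5, 6, 7, 9, 10} — 7 values for 7 variables — and 1 appears only in S's list, so S = 1.
The 6 still-open variables draw from only 6 values {4, 5, 6, 7, 9, 10}, so each is used; only V can be 9, hence V = 9.
Among the 5 still-open variables, 5 fits only Y (and all 5 values in {4, 5, 6, 7, 10} must be used), so Y = 5.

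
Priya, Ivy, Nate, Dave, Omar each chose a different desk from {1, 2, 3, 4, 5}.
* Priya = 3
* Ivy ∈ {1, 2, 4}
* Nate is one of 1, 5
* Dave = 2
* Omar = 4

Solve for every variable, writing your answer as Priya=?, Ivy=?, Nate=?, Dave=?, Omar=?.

Priya has just one choice, so Priya = 3.
Dave's domain is down to {2}, so Dave = 2. Strike 2 from Ivy.
That leaves Omar = 4. Eliminate 4 elsewhere: Ivy.
Ivy has just one choice, so Ivy = 1. So Nate can't be 1.
That leaves Nate = 5.

Priya=3, Ivy=1, Nate=5, Dave=2, Omar=4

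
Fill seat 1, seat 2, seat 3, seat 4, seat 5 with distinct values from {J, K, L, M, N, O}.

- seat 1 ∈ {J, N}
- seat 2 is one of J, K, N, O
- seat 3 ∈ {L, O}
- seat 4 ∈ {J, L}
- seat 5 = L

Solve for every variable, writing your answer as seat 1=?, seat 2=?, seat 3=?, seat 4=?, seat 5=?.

seat 5 must be L (only option left). Eliminate L elsewhere: seat 3, seat 4.
seat 3's domain is down to {O}, so seat 3 = O. Strike O from seat 2.
That leaves seat 4 = J. Eliminate J elsewhere: seat 1, seat 2.
seat 1 has just one choice, so seat 1 = N. Eliminate N elsewhere: seat 2.
seat 2's domain is down to {K}, so seat 2 = K.

seat 1=N, seat 2=K, seat 3=O, seat 4=J, seat 5=L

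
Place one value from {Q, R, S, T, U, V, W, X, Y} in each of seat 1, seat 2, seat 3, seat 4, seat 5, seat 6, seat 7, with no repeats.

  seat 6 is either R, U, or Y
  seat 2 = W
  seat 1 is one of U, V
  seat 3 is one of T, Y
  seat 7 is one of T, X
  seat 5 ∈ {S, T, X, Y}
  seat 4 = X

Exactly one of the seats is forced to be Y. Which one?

seat 2 has just one choice, so seat 2 = W.
seat 4 must be X (only option left). So seat 5, seat 7 can't be X.
seat 7's domain is down to {T}, so seat 7 = T. Strike T from seat 3, seat 5.
So Y goes to seat 3.

seat 3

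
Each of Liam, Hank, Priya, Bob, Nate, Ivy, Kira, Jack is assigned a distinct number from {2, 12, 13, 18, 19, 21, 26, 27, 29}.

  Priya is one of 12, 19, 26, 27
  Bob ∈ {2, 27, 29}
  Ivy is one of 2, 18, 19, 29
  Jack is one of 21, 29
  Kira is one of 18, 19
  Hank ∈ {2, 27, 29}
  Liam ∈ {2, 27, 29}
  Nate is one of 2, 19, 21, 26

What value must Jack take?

21

Among the 8 variables, 12 fits only Priya (and all 8 values in {2, 12, 18, 19, 21, 26, 27, 29} must be used), so Priya = 12.
The 7 still-open variables together cover exactly {2, 18, 19, 21, 26, 27, 29} — 7 values for 7 variables — and 26 appears only in Nate's list, so Nate = 26.
Among the 6 still-open variables, 21 fits only Jack (and all 6 values in {2, 18, 19, 21, 27, 29} must be used), so Jack = 21.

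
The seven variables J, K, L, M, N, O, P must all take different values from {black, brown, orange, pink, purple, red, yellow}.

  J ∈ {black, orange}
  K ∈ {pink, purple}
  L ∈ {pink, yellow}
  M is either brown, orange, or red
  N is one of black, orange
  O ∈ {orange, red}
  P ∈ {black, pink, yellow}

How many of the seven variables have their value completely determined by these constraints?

The 7 variables together cover exactly {black, brown, orange, pink, purple, red, yellow} — 7 values for 7 variables — and brown appears only in M's list, so M = brown.
The 6 still-open variables draw from only 6 values {black, orange, pink, purple, red, yellow}, so each is used; only K can be purple, hence K = purple.
Among the 5 still-open variables, red fits only O (and all 5 values in {black, orange, pink, red, yellow} must be used), so O = red.
The 2 variables J and N are confined to {black, orange}, which locks those values in; drop them from P.
Determined: K=purple, M=brown, O=red. The other variables each still have more than one consistent value. That makes 3.

3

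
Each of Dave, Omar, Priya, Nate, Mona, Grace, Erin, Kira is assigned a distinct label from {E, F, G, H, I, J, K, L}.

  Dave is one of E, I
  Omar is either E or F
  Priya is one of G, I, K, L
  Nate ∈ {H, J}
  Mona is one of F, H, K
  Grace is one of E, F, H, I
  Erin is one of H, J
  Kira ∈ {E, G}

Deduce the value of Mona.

K

The 8 variables together cover exactly {E, F, G, H, I, J, K, L} — 8 values for 8 variables — and L appears only in Priya's list, so Priya = L.
Among the 7 still-open variables, G fits only Kira (and all 7 values in {E, F, G, H, I, J, K} must be used), so Kira = G.
The 6 still-open variables draw from only 6 values {E, F, H, I, J, K}, so each is used; only Mona can be K, hence Mona = K.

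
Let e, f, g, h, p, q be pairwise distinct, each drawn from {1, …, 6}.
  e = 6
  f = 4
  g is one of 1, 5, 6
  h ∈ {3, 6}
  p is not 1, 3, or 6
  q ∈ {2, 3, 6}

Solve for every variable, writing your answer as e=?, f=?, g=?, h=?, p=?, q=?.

e must be 6 (only option left). Eliminate 6 elsewhere: g, h, q.
f has just one choice, so f = 4. Remove 4 from p.
h's domain is down to {3}, so h = 3. So q can't be 3.
That leaves q = 2. Strike 2 from p.
That leaves p = 5. Remove 5 from g.
g has just one choice, so g = 1.

e=6, f=4, g=1, h=3, p=5, q=2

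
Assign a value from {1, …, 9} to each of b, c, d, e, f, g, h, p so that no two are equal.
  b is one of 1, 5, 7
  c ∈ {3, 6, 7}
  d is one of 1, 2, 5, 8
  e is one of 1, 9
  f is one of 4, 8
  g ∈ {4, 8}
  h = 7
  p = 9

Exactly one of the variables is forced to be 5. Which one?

h's domain is down to {7}, so h = 7. So b, c can't be 7.
p's domain is down to {9}, so p = 9. Remove 9 from e.
e has just one choice, so e = 1. So b, d can't be 1.
So 5 goes to b.

b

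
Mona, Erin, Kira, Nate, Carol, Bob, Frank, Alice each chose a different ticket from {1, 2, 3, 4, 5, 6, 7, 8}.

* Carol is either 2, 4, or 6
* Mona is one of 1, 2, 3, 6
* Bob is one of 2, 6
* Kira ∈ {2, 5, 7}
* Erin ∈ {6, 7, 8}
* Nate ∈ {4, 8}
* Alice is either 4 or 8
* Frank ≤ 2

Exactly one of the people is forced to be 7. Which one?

The 8 variables draw from only 8 values {1, 2, 3, 4, 5, 6, 7, 8}, so each is used; only Mona can be 3, hence Mona = 3.
Among the 7 still-open variables, 1 fits only Frank (and all 7 values in {1, 2, 4, 5, 6, 7, 8} must be used), so Frank = 1.
The 6 still-open variables draw from only 6 values {2, 4, 5, 6, 7, 8}, so each is used; only Kira can be 5, hence Kira = 5.
The 5 still-open variables together cover exactly {2, 4, 6, 7, 8} — 5 values for 5 variables — and 7 appears only in Erin's list, so Erin = 7.

Erin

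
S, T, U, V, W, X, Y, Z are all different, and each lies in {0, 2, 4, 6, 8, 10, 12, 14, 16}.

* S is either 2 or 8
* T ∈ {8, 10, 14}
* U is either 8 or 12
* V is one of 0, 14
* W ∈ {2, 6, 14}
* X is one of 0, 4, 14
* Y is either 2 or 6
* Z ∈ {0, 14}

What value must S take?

8

The 8 variables draw from only 8 values {0, 2, 4, 6, 8, 10, 12, 14}, so each is used; only X can be 4, hence X = 4.
The 7 still-open variables draw from only 7 values {0, 2, 6, 8, 10, 12, 14}, so each is used; only T can be 10, hence T = 10.
The 6 still-open variables together cover exactly {0, 2, 6, 8, 12, 14} — 6 values for 6 variables — and 12 appears only in U's list, so U = 12.
Among the 5 still-open variables, 8 fits only S (and all 5 values in {0, 2, 6, 8, 14} must be used), so S = 8.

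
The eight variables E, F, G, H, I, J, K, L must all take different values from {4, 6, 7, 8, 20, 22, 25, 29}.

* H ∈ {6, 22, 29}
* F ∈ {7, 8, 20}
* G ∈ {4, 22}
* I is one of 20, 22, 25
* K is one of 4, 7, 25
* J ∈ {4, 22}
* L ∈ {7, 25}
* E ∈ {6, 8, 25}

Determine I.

20

The 8 variables together cover exactly {4, 6, 7, 8, 20, 22, 25, 29} — 8 values for 8 variables — and 29 appears only in H's list, so H = 29.
The 7 still-open variables together cover exactly {4, 6, 7, 8, 20, 22, 25} — 7 values for 7 variables — and 6 appears only in E's list, so E = 6.
The 6 still-open variables draw from only 6 values {4, 7, 8, 20, 22, 25}, so each is used; only F can be 8, hence F = 8.
The 5 still-open variables together cover exactly {4, 7, 20, 22, 25} — 5 values for 5 variables — and 20 appears only in I's list, so I = 20.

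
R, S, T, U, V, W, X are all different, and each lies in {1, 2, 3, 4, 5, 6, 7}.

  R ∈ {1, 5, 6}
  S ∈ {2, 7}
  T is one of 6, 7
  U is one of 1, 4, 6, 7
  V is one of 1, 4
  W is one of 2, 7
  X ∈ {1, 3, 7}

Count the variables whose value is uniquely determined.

Among the 7 variables, 3 fits only X (and all 7 values in {1, 2, 3, 4, 5, 6, 7} must be used), so X = 3.
Among the 6 still-open variables, 5 fits only R (and all 6 values in {1, 2, 4, 5, 6, 7} must be used), so R = 5.
S and W between them cover only {2, 7} — a naked pair. Remove those values from T, U.
T has just one choice, so T = 6. Remove 6 from U.
Determined: R=5, T=6, X=3. The other variables each still have more than one consistent value. That makes 3.

3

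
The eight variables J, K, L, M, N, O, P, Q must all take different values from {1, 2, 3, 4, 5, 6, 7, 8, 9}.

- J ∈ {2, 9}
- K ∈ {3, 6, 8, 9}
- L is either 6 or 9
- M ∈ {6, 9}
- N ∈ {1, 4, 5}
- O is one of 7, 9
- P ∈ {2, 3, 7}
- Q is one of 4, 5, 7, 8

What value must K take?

8

L and M between them cover only {6, 9} — a naked pair. Remove those values from J, K, O.
J must be 2 (only option left). Remove 2 from P.
O has just one choice, so O = 7. Strike 7 from P, Q.
That leaves P = 3. Eliminate 3 elsewhere: K.
So K = 8.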